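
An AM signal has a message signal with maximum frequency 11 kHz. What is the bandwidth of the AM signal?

In AM (double-sideband), the bandwidth is twice the message frequency.
BW = 2 * f_m = 2 * 11 kHz = 22 kHz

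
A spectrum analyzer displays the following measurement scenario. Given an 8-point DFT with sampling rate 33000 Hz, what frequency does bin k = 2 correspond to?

The frequency of DFT bin k is: f_k = k * f_s / N
f_2 = 2 * 33000 / 8 = 8250 Hz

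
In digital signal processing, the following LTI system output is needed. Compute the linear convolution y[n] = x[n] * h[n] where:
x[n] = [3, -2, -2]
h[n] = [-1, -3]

y[n] = sum_k x[k]*h[n-k]. Output length = len(x) + len(h) - 1 = 3 + 2 - 1 = 4.
y[0] = 3*-1 = -3
y[1] = -2*-1 + 3*-3 = -7
y[2] = -2*-1 + -2*-3 = 8
y[3] = -2*-3 = 6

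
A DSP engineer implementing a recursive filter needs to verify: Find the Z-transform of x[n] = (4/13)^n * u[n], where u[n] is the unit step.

The Z-transform of a^n * u[n] is z/(z-a) for |z| > |a|.
Here a = 4/13, so X(z) = z/(z - (4/13)) = 13z/(13z - 4)
ROC: |z| > 4/13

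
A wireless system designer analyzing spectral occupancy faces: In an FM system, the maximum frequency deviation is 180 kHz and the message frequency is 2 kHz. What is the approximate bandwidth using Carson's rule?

Carson's rule: BW = 2*(delta_f + f_m)
= 2*(180 + 2) kHz = 364 kHz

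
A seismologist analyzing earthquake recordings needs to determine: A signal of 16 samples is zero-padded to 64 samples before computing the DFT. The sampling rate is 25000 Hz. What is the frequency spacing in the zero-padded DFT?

Original DFT: N = 16, resolution = f_s/N = 25000/16 = 3125/2 Hz
Zero-padded DFT: N = 64, resolution = f_s/N = 25000/64 = 3125/8 Hz
Zero-padding interpolates the spectrum (finer frequency grid)
but does NOT improve the true spectral resolution (ability to resolve close frequencies).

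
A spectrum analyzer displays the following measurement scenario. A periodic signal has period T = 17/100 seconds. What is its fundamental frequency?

The fundamental frequency is the reciprocal of the period.
f = 1/T = 1/(17/100) = 100/17 Hz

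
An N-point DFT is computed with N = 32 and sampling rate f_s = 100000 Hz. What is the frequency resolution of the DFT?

DFT frequency resolution = f_s / N
= 100000 / 32 = 3125 Hz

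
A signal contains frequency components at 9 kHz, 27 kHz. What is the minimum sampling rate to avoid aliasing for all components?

The highest frequency component is f_max = 27 kHz.
Nyquist rate = 2 * f_max = 2 * 27 kHz = 54 kHz.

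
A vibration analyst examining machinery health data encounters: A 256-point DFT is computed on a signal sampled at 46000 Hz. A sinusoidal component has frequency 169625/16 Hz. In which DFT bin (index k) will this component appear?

DFT frequency resolution = f_s/N = 46000/256 = 2875/16 Hz
Bin index k = f_signal / resolution = 169625/16 / 2875/16 = 59
The signal frequency 169625/16 Hz falls in DFT bin k = 59.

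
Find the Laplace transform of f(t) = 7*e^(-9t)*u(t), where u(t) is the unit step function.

Standard Laplace transform pair:
e^(-at)*u(t) <-> 1/(s+a)
With a = 9: L{7*e^(-9t)*u(t)} = 7/(s+9), ROC: Re(s) > -9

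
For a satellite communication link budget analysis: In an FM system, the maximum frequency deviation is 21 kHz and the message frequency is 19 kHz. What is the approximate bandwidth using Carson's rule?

Carson's rule: BW = 2*(delta_f + f_m)
= 2*(21 + 19) kHz = 80 kHz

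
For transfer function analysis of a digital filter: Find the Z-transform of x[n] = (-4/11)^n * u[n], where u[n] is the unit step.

The Z-transform of a^n * u[n] is z/(z-a) for |z| > |a|.
Here a = -4/11, so X(z) = z/(z - (-4/11)) = 11z/(11z + 4)
ROC: |z| > 4/11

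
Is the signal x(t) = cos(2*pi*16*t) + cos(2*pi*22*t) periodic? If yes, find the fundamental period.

f1 = 16 Hz, f2 = 22 Hz
Period T1 = 1/16, T2 = 1/22
Ratio T1/T2 = 22/16, which is rational.
The signal is periodic with fundamental period T = 1/GCD(16,22) = 1/2 s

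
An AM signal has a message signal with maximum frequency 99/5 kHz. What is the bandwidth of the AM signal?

In AM (double-sideband), the bandwidth is twice the message frequency.
BW = 2 * f_m = 2 * 99/5 kHz = 198/5 kHz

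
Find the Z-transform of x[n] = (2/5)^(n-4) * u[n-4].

Time-shifting property: if X(z) = Z{x[n]}, then Z{x[n-d]} = z^(-d) * X(z)
X(z) = z/(z - 2/5) for x[n] = (2/5)^n * u[n]
Z{x[n-4]} = z^(-4) * z/(z - 2/5) = z^(-3)/(z - 2/5)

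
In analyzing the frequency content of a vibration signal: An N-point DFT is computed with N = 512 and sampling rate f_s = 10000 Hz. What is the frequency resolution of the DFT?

DFT frequency resolution = f_s / N
= 10000 / 512 = 625/32 Hz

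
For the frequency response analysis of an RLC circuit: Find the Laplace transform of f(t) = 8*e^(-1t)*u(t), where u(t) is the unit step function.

Standard Laplace transform pair:
e^(-at)*u(t) <-> 1/(s+a)
With a = 1: L{8*e^(-1t)*u(t)} = 8/(s+1), ROC: Re(s) > -1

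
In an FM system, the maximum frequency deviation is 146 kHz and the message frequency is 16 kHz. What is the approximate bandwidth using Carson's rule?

Carson's rule: BW = 2*(delta_f + f_m)
= 2*(146 + 16) kHz = 324 kHz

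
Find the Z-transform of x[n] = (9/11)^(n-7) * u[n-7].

Time-shifting property: if X(z) = Z{x[n]}, then Z{x[n-d]} = z^(-d) * X(z)
X(z) = z/(z - 9/11) for x[n] = (9/11)^n * u[n]
Z{x[n-7]} = z^(-7) * z/(z - 9/11) = z^(-6)/(z - 9/11)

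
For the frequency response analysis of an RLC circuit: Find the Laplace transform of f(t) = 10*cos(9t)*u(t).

Standard pair: cos(wt)*u(t) <-> s/(s^2+w^2)
With w = 9: L{10*cos(9t)*u(t)} = 10s/(s^2+81)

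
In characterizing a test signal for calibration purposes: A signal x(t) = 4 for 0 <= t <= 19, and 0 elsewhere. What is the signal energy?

Energy = integral of |x(t)|^2 dt over the signal duration
= 4^2 * 19 = 16 * 19 = 304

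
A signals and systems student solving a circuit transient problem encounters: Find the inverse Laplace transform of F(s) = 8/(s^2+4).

Standard pair: w/(s^2+w^2) <-> sin(wt)*u(t)
Recognize w^2 = 4, so w = 2; numerator 8 = 4*2.
f(t) = 4*sin(2t)*u(t)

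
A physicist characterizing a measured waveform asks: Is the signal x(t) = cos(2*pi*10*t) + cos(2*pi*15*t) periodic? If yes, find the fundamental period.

f1 = 10 Hz, f2 = 15 Hz
Period T1 = 1/10, T2 = 1/15
Ratio T1/T2 = 15/10, which is rational.
The signal is periodic with fundamental period T = 1/GCD(10,15) = 1/5 s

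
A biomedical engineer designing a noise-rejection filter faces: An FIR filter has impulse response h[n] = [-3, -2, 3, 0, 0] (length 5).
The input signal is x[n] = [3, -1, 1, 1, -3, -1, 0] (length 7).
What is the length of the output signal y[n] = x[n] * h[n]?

For linear convolution, the output length is:
len(y) = len(x) + len(h) - 1 = 7 + 5 - 1 = 11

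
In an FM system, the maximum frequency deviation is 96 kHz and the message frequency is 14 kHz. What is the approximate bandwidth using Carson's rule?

Carson's rule: BW = 2*(delta_f + f_m)
= 2*(96 + 14) kHz = 220 kHz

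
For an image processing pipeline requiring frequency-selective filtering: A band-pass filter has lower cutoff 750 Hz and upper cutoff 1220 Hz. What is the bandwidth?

Bandwidth = f_high - f_low
= 1220 Hz - 750 Hz = 470 Hz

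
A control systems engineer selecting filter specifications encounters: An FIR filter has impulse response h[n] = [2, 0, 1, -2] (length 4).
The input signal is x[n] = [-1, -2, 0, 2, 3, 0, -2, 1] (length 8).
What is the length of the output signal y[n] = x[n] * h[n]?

For linear convolution, the output length is:
len(y) = len(x) + len(h) - 1 = 8 + 4 - 1 = 11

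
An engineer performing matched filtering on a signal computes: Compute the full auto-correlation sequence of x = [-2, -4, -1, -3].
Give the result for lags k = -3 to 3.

r_xx[k] = sum_m x[m]*x[m+k], indexed from 0, for k = -3 to 3:
  r_xx[-3] = x[3]*x[0] = 6
  r_xx[-2] = x[2]*x[0] + x[3]*x[1] = 14
  r_xx[-1] = x[1]*x[0] + x[2]*x[1] + x[3]*x[2] = 15
  r_xx[0] = x[0]*x[0] + x[1]*x[1] + x[2]*x[2] + x[3]*x[3] = 30
  r_xx[1] = x[0]*x[1] + x[1]*x[2] + x[2]*x[3] = 15
  r_xx[2] = x[0]*x[2] + x[1]*x[3] = 14
  r_xx[3] = x[0]*x[3] = 6
r_xx = [6, 14, 15, 30, 15, 14, 6]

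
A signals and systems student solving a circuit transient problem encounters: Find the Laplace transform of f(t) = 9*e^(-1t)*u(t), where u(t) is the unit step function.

Standard Laplace transform pair:
e^(-at)*u(t) <-> 1/(s+a)
With a = 1: L{9*e^(-1t)*u(t)} = 9/(s+1), ROC: Re(s) > -1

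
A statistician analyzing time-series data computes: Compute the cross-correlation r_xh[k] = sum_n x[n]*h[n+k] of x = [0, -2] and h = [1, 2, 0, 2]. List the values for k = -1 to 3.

Both sequences indexed from 0 and zero outside their support.
Lags with overlap: k = -1 to 3.
  r_xh[-1] = x[1]*h[0] = -2
  r_xh[0] = x[0]*h[0] + x[1]*h[1] = -4
  r_xh[1] = x[0]*h[1] + x[1]*h[2] = 0
  r_xh[2] = x[0]*h[2] + x[1]*h[3] = -4
  r_xh[3] = x[0]*h[3] = 0
r_xh = [-2, -4, 0, -4, 0] (for k = -1, ..., 3)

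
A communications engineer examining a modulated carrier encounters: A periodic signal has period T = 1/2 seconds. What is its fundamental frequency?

The fundamental frequency is the reciprocal of the period.
f = 1/T = 1/(1/2) = 2 Hz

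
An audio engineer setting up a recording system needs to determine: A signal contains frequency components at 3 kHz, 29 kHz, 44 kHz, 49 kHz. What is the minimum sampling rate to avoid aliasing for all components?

The highest frequency component is f_max = 49 kHz.
Nyquist rate = 2 * f_max = 2 * 49 kHz = 98 kHz.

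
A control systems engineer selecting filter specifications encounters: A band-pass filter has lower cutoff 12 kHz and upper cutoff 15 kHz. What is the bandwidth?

Bandwidth = f_high - f_low
= 15 kHz - 12 kHz = 3 kHz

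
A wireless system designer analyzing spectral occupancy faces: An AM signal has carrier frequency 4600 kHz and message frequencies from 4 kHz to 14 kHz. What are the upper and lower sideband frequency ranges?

Upper sideband (USB) = fc + [fm_low, fm_high] = 4600 + [4, 14] = [4604, 4614] kHz
Lower sideband (LSB) = fc - [fm_high, fm_low] = 4600 - [14, 4] = [4586, 4596] kHz
Total occupied spectrum: 4586 kHz to 4614 kHz (plus carrier at 4600 kHz)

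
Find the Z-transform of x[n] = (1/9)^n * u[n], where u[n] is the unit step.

The Z-transform of a^n * u[n] is z/(z-a) for |z| > |a|.
Here a = 1/9, so X(z) = z/(z - (1/9)) = 9z/(9z - 1)
ROC: |z| > 1/9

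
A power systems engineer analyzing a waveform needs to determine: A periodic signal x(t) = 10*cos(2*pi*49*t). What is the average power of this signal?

Average power of A*cos(wt) is A^2/2.
P = 10^2 / 2 = 100/2 = 50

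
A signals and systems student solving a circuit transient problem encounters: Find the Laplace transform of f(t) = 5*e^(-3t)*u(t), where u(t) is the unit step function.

Standard Laplace transform pair:
e^(-at)*u(t) <-> 1/(s+a)
With a = 3: L{5*e^(-3t)*u(t)} = 5/(s+3), ROC: Re(s) > -3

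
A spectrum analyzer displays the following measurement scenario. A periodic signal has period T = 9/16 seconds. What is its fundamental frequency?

The fundamental frequency is the reciprocal of the period.
f = 1/T = 1/(9/16) = 16/9 Hz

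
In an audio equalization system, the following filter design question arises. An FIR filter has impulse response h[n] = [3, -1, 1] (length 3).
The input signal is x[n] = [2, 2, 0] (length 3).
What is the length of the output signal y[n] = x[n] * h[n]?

For linear convolution, the output length is:
len(y) = len(x) + len(h) - 1 = 3 + 3 - 1 = 5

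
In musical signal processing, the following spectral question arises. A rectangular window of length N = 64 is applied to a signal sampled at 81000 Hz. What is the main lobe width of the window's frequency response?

For a rectangular window of length N,
the main lobe width in frequency is 2*f_s/N.
= 2*81000/64 = 10125/4 Hz
This determines the minimum frequency separation for resolving two sinusoids.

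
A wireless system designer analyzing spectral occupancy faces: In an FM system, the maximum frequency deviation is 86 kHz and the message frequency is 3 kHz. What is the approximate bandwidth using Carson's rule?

Carson's rule: BW = 2*(delta_f + f_m)
= 2*(86 + 3) kHz = 178 kHz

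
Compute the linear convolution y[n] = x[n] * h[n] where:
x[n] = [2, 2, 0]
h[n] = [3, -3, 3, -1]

y[n] = sum_k x[k]*h[n-k]. Output length = len(x) + len(h) - 1 = 3 + 4 - 1 = 6.
y[0] = 2*3 = 6
y[1] = 2*3 + 2*-3 = 0
y[2] = 0*3 + 2*-3 + 2*3 = 0
y[3] = 0*-3 + 2*3 + 2*-1 = 4
y[4] = 0*3 + 2*-1 = -2
y[5] = 0*-1 = 0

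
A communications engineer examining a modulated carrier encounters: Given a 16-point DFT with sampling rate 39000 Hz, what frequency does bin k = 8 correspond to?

The frequency of DFT bin k is: f_k = k * f_s / N
f_8 = 8 * 39000 / 16 = 19500 Hz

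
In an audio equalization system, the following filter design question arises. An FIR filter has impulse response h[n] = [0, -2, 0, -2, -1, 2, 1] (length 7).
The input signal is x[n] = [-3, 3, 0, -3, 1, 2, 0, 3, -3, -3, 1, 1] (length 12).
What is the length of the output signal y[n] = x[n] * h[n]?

For linear convolution, the output length is:
len(y) = len(x) + len(h) - 1 = 12 + 7 - 1 = 18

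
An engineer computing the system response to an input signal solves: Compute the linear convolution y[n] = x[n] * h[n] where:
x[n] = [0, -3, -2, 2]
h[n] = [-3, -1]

y[n] = sum_k x[k]*h[n-k]. Output length = len(x) + len(h) - 1 = 4 + 2 - 1 = 5.
y[0] = 0*-3 = 0
y[1] = -3*-3 + 0*-1 = 9
y[2] = -2*-3 + -3*-1 = 9
y[3] = 2*-3 + -2*-1 = -4
y[4] = 2*-1 = -2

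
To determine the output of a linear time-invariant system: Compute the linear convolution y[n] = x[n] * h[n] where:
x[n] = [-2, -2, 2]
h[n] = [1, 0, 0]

y[n] = sum_k x[k]*h[n-k]. Output length = len(x) + len(h) - 1 = 3 + 3 - 1 = 5.
y[0] = -2*1 = -2
y[1] = -2*1 + -2*0 = -2
y[2] = 2*1 + -2*0 + -2*0 = 2
y[3] = 2*0 + -2*0 = 0
y[4] = 2*0 = 0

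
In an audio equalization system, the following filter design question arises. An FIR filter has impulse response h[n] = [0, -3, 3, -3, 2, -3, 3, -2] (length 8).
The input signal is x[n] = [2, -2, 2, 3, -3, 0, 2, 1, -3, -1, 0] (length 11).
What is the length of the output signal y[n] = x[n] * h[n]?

For linear convolution, the output length is:
len(y) = len(x) + len(h) - 1 = 11 + 8 - 1 = 18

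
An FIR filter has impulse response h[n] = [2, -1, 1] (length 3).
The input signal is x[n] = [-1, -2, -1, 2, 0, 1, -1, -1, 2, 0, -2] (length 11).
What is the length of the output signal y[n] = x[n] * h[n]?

For linear convolution, the output length is:
len(y) = len(x) + len(h) - 1 = 11 + 3 - 1 = 13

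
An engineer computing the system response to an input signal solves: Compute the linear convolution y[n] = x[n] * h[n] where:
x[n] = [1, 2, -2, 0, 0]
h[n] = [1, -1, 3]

y[n] = sum_k x[k]*h[n-k]. Output length = len(x) + len(h) - 1 = 5 + 3 - 1 = 7.
y[0] = 1*1 = 1
y[1] = 2*1 + 1*-1 = 1
y[2] = -2*1 + 2*-1 + 1*3 = -1
y[3] = 0*1 + -2*-1 + 2*3 = 8
y[4] = 0*1 + 0*-1 + -2*3 = -6
y[5] = 0*-1 + 0*3 = 0
y[6] = 0*3 = 0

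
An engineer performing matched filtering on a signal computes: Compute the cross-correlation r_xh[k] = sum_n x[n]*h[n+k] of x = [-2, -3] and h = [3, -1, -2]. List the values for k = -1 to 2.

Both sequences indexed from 0 and zero outside their support.
Lags with overlap: k = -1 to 2.
  r_xh[-1] = x[1]*h[0] = -9
  r_xh[0] = x[0]*h[0] + x[1]*h[1] = -3
  r_xh[1] = x[0]*h[1] + x[1]*h[2] = 8
  r_xh[2] = x[0]*h[2] = 4
r_xh = [-9, -3, 8, 4] (for k = -1, ..., 2)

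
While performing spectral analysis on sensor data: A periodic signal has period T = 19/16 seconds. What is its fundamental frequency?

The fundamental frequency is the reciprocal of the period.
f = 1/T = 1/(19/16) = 16/19 Hz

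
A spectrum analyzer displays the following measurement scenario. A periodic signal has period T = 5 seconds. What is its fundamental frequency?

The fundamental frequency is the reciprocal of the period.
f = 1/T = 1/(5) = 1/5 Hz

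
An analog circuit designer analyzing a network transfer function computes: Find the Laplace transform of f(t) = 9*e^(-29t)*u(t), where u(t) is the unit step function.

Standard Laplace transform pair:
e^(-at)*u(t) <-> 1/(s+a)
With a = 29: L{9*e^(-29t)*u(t)} = 9/(s+29), ROC: Re(s) > -29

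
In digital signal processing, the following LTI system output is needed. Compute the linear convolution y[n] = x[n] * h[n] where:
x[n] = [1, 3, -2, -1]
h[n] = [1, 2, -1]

y[n] = sum_k x[k]*h[n-k]. Output length = len(x) + len(h) - 1 = 4 + 3 - 1 = 6.
y[0] = 1*1 = 1
y[1] = 3*1 + 1*2 = 5
y[2] = -2*1 + 3*2 + 1*-1 = 3
y[3] = -1*1 + -2*2 + 3*-1 = -8
y[4] = -1*2 + -2*-1 = 0
y[5] = -1*-1 = 1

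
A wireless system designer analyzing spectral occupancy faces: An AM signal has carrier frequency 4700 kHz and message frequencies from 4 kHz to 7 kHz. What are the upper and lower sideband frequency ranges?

Upper sideband (USB) = fc + [fm_low, fm_high] = 4700 + [4, 7] = [4704, 4707] kHz
Lower sideband (LSB) = fc - [fm_high, fm_low] = 4700 - [7, 4] = [4693, 4696] kHz
Total occupied spectrum: 4693 kHz to 4707 kHz (plus carrier at 4700 kHz)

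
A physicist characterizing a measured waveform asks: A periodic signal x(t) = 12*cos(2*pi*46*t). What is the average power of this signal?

Average power of A*cos(wt) is A^2/2.
P = 12^2 / 2 = 144/2 = 72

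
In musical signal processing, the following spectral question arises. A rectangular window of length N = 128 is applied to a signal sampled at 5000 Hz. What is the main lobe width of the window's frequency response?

For a rectangular window of length N,
the main lobe width in frequency is 2*f_s/N.
= 2*5000/128 = 625/8 Hz
This determines the minimum frequency separation for resolving two sinusoids.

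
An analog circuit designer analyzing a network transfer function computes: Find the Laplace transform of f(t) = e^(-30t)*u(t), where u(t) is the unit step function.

Standard Laplace transform pair:
e^(-at)*u(t) <-> 1/(s+a)
With a = 30: L{e^(-30t)*u(t)} = 1/(s+30), ROC: Re(s) > -30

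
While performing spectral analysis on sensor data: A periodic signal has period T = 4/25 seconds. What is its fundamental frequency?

The fundamental frequency is the reciprocal of the period.
f = 1/T = 1/(4/25) = 25/4 Hz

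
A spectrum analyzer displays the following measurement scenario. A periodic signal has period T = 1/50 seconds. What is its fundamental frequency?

The fundamental frequency is the reciprocal of the period.
f = 1/T = 1/(1/50) = 50 Hz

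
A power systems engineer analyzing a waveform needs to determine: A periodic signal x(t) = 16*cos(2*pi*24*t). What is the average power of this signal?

Average power of A*cos(wt) is A^2/2.
P = 16^2 / 2 = 256/2 = 128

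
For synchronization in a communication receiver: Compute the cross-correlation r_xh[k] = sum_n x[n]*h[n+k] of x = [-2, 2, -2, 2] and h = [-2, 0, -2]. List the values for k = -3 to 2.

Both sequences indexed from 0 and zero outside their support.
Lags with overlap: k = -3 to 2.
  r_xh[-3] = x[3]*h[0] = -4
  r_xh[-2] = x[2]*h[0] + x[3]*h[1] = 4
  r_xh[-1] = x[1]*h[0] + x[2]*h[1] + x[3]*h[2] = -8
  r_xh[0] = x[0]*h[0] + x[1]*h[1] + x[2]*h[2] = 8
  r_xh[1] = x[0]*h[1] + x[1]*h[2] = -4
  r_xh[2] = x[0]*h[2] = 4
r_xh = [-4, 4, -8, 8, -4, 4] (for k = -3, ..., 2)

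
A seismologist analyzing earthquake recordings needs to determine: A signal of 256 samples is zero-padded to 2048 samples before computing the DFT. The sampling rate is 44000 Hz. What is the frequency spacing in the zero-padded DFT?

Original DFT: N = 256, resolution = f_s/N = 44000/256 = 1375/8 Hz
Zero-padded DFT: N = 2048, resolution = f_s/N = 44000/2048 = 1375/64 Hz
Zero-padding interpolates the spectrum (finer frequency grid)
but does NOT improve the true spectral resolution (ability to resolve close frequencies).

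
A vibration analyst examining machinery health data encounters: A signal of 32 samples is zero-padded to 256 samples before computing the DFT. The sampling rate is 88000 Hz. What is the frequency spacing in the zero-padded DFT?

Original DFT: N = 32, resolution = f_s/N = 88000/32 = 2750 Hz
Zero-padded DFT: N = 256, resolution = f_s/N = 88000/256 = 1375/4 Hz
Zero-padding interpolates the spectrum (finer frequency grid)
but does NOT improve the true spectral resolution (ability to resolve close frequencies).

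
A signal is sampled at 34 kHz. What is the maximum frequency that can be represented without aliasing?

The maximum frequency that can be represented without aliasing
is the Nyquist frequency: f_max = f_s / 2 = 34 kHz / 2 = 17 kHz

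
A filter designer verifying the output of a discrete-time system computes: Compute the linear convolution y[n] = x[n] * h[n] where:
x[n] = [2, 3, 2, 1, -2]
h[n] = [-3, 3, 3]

y[n] = sum_k x[k]*h[n-k]. Output length = len(x) + len(h) - 1 = 5 + 3 - 1 = 7.
y[0] = 2*-3 = -6
y[1] = 3*-3 + 2*3 = -3
y[2] = 2*-3 + 3*3 + 2*3 = 9
y[3] = 1*-3 + 2*3 + 3*3 = 12
y[4] = -2*-3 + 1*3 + 2*3 = 15
y[5] = -2*3 + 1*3 = -3
y[6] = -2*3 = -6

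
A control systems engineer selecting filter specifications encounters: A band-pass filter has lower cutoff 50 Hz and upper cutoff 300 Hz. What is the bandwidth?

Bandwidth = f_high - f_low
= 300 Hz - 50 Hz = 250 Hz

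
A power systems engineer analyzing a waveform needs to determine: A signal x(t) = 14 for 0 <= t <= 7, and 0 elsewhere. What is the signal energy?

Energy = integral of |x(t)|^2 dt over the signal duration
= 14^2 * 7 = 196 * 7 = 1372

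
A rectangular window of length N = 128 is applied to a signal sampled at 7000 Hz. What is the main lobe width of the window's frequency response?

For a rectangular window of length N,
the main lobe width in frequency is 2*f_s/N.
= 2*7000/128 = 875/8 Hz
This determines the minimum frequency separation for resolving two sinusoids.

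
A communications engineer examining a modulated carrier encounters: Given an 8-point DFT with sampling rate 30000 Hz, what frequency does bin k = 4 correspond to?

The frequency of DFT bin k is: f_k = k * f_s / N
f_4 = 4 * 30000 / 8 = 15000 Hz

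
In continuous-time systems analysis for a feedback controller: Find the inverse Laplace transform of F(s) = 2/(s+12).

Standard pair: k/(s+a) <-> k*e^(-at)*u(t)
With k=2, a=12: f(t) = 2*e^(-12t)*u(t)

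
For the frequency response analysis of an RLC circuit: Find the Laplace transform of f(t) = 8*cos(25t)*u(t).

Standard pair: cos(wt)*u(t) <-> s/(s^2+w^2)
With w = 25: L{8*cos(25t)*u(t)} = 8s/(s^2+625)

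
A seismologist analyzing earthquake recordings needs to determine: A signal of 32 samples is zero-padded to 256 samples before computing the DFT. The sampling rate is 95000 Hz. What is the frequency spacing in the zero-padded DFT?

Original DFT: N = 32, resolution = f_s/N = 95000/32 = 11875/4 Hz
Zero-padded DFT: N = 256, resolution = f_s/N = 95000/256 = 11875/32 Hz
Zero-padding interpolates the spectrum (finer frequency grid)
but does NOT improve the true spectral resolution (ability to resolve close frequencies).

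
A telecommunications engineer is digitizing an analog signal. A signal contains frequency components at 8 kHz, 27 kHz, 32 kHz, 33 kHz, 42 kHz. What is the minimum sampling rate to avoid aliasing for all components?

The highest frequency component is f_max = 42 kHz.
Nyquist rate = 2 * f_max = 2 * 42 kHz = 84 kHz.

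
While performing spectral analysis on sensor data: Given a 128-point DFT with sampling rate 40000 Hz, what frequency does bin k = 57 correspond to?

The frequency of DFT bin k is: f_k = k * f_s / N
f_57 = 57 * 40000 / 128 = 35625/2 Hz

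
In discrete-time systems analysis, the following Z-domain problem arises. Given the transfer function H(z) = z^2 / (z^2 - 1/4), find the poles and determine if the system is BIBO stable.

Poles are roots of the denominator: z^2 - 1/4 = 0.
Quadratic formula: z = [-(0) +/- sqrt((0)^2 - 4*(-1/4))] / 2
Discriminant = 0 + 1 = 1; sqrt = 1.
z = (0 +/- 1) / 2 => z = 1/2 or z = -1/2.
|p1| = 1/2, |p2| = 1/2.
For BIBO stability, all poles must lie inside the unit circle (|p| < 1).
System is STABLE since both |p| < 1.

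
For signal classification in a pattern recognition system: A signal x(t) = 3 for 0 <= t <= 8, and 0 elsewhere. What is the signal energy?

Energy = integral of |x(t)|^2 dt over the signal duration
= 3^2 * 8 = 9 * 8 = 72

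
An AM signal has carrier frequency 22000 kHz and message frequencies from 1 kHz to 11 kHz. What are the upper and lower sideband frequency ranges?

Upper sideband (USB) = fc + [fm_low, fm_high] = 22000 + [1, 11] = [22001, 22011] kHz
Lower sideband (LSB) = fc - [fm_high, fm_low] = 22000 - [11, 1] = [21989, 21999] kHz
Total occupied spectrum: 21989 kHz to 22011 kHz (plus carrier at 22000 kHz)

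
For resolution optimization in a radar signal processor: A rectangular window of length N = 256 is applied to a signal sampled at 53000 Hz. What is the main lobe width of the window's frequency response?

For a rectangular window of length N,
the main lobe width in frequency is 2*f_s/N.
= 2*53000/256 = 6625/16 Hz
This determines the minimum frequency separation for resolving two sinusoids.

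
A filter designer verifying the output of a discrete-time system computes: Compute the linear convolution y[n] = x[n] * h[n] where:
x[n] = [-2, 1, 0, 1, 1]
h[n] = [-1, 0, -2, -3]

y[n] = sum_k x[k]*h[n-k]. Output length = len(x) + len(h) - 1 = 5 + 4 - 1 = 8.
y[0] = -2*-1 = 2
y[1] = 1*-1 + -2*0 = -1
y[2] = 0*-1 + 1*0 + -2*-2 = 4
y[3] = 1*-1 + 0*0 + 1*-2 + -2*-3 = 3
y[4] = 1*-1 + 1*0 + 0*-2 + 1*-3 = -4
y[5] = 1*0 + 1*-2 + 0*-3 = -2
y[6] = 1*-2 + 1*-3 = -5
y[7] = 1*-3 = -3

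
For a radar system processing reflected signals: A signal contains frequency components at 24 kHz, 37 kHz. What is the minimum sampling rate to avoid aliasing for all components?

The highest frequency component is f_max = 37 kHz.
Nyquist rate = 2 * f_max = 2 * 37 kHz = 74 kHz.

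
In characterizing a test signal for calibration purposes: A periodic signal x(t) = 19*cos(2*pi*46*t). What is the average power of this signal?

Average power of A*cos(wt) is A^2/2.
P = 19^2 / 2 = 361/2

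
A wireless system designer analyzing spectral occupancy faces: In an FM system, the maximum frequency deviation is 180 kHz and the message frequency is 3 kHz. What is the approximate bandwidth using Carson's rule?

Carson's rule: BW = 2*(delta_f + f_m)
= 2*(180 + 3) kHz = 366 kHz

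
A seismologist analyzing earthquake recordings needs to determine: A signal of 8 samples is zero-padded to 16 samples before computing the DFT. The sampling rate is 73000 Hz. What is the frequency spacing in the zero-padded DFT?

Original DFT: N = 8, resolution = f_s/N = 73000/8 = 9125 Hz
Zero-padded DFT: N = 16, resolution = f_s/N = 73000/16 = 9125/2 Hz
Zero-padding interpolates the spectrum (finer frequency grid)
but does NOT improve the true spectral resolution (ability to resolve close frequencies).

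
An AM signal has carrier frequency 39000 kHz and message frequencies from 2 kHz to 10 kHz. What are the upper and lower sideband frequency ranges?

Upper sideband (USB) = fc + [fm_low, fm_high] = 39000 + [2, 10] = [39002, 39010] kHz
Lower sideband (LSB) = fc - [fm_high, fm_low] = 39000 - [10, 2] = [38990, 38998] kHz
Total occupied spectrum: 38990 kHz to 39010 kHz (plus carrier at 39000 kHz)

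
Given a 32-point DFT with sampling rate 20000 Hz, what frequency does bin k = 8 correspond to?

The frequency of DFT bin k is: f_k = k * f_s / N
f_8 = 8 * 20000 / 32 = 5000 Hz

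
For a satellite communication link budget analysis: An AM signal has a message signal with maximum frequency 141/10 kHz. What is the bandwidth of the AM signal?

In AM (double-sideband), the bandwidth is twice the message frequency.
BW = 2 * f_m = 2 * 141/10 kHz = 141/5 kHz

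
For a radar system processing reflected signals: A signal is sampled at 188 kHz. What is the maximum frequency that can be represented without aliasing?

The maximum frequency that can be represented without aliasing
is the Nyquist frequency: f_max = f_s / 2 = 188 kHz / 2 = 94 kHz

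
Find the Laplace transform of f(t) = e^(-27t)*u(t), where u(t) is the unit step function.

Standard Laplace transform pair:
e^(-at)*u(t) <-> 1/(s+a)
With a = 27: L{e^(-27t)*u(t)} = 1/(s+27), ROC: Re(s) > -27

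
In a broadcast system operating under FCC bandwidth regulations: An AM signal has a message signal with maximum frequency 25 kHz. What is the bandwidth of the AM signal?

In AM (double-sideband), the bandwidth is twice the message frequency.
BW = 2 * f_m = 2 * 25 kHz = 50 kHz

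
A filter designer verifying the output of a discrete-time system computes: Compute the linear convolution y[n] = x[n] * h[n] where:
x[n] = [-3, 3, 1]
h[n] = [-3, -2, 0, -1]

y[n] = sum_k x[k]*h[n-k]. Output length = len(x) + len(h) - 1 = 3 + 4 - 1 = 6.
y[0] = -3*-3 = 9
y[1] = 3*-3 + -3*-2 = -3
y[2] = 1*-3 + 3*-2 + -3*0 = -9
y[3] = 1*-2 + 3*0 + -3*-1 = 1
y[4] = 1*0 + 3*-1 = -3
y[5] = 1*-1 = -1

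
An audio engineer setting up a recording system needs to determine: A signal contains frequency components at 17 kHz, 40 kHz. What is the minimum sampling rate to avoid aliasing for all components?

The highest frequency component is f_max = 40 kHz.
Nyquist rate = 2 * f_max = 2 * 40 kHz = 80 kHz.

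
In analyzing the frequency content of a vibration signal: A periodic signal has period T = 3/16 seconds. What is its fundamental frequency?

The fundamental frequency is the reciprocal of the period.
f = 1/T = 1/(3/16) = 16/3 Hz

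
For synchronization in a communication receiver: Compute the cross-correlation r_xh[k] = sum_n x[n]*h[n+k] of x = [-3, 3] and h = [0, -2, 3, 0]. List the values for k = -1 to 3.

Both sequences indexed from 0 and zero outside their support.
Lags with overlap: k = -1 to 3.
  r_xh[-1] = x[1]*h[0] = 0
  r_xh[0] = x[0]*h[0] + x[1]*h[1] = -6
  r_xh[1] = x[0]*h[1] + x[1]*h[2] = 15
  r_xh[2] = x[0]*h[2] + x[1]*h[3] = -9
  r_xh[3] = x[0]*h[3] = 0
r_xh = [0, -6, 15, -9, 0] (for k = -1, ..., 3)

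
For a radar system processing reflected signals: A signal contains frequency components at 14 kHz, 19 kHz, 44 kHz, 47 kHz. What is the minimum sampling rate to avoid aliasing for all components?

The highest frequency component is f_max = 47 kHz.
Nyquist rate = 2 * f_max = 2 * 47 kHz = 94 kHz.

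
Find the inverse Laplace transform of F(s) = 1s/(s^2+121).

Standard pair: s/(s^2+w^2) <-> cos(wt)*u(t)
With k=1, w=11: f(t) = cos(11t)*u(t)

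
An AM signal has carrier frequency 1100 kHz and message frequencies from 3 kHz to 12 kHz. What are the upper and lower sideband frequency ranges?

Upper sideband (USB) = fc + [fm_low, fm_high] = 1100 + [3, 12] = [1103, 1112] kHz
Lower sideband (LSB) = fc - [fm_high, fm_low] = 1100 - [12, 3] = [1088, 1097] kHz
Total occupied spectrum: 1088 kHz to 1112 kHz (plus carrier at 1100 kHz)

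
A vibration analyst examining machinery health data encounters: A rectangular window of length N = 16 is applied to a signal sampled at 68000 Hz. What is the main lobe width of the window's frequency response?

For a rectangular window of length N,
the main lobe width in frequency is 2*f_s/N.
= 2*68000/16 = 8500 Hz
This determines the minimum frequency separation for resolving two sinusoids.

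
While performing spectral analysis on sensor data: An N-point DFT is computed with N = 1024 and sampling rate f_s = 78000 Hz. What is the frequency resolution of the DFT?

DFT frequency resolution = f_s / N
= 78000 / 1024 = 4875/64 Hz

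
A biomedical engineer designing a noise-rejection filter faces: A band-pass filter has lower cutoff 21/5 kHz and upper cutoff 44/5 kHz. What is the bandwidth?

Bandwidth = f_high - f_low
= 44/5 kHz - 21/5 kHz = 23/5 kHz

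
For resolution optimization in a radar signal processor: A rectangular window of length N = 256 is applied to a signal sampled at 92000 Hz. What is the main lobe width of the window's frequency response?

For a rectangular window of length N,
the main lobe width in frequency is 2*f_s/N.
= 2*92000/256 = 2875/4 Hz
This determines the minimum frequency separation for resolving two sinusoids.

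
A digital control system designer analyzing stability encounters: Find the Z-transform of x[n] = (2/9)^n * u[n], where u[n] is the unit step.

The Z-transform of a^n * u[n] is z/(z-a) for |z| > |a|.
Here a = 2/9, so X(z) = z/(z - (2/9)) = 9z/(9z - 2)
ROC: |z| > 2/9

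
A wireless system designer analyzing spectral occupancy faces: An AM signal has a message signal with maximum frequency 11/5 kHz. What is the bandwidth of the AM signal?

In AM (double-sideband), the bandwidth is twice the message frequency.
BW = 2 * f_m = 2 * 11/5 kHz = 22/5 kHz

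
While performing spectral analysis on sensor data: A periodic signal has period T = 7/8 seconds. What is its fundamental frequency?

The fundamental frequency is the reciprocal of the period.
f = 1/T = 1/(7/8) = 8/7 Hz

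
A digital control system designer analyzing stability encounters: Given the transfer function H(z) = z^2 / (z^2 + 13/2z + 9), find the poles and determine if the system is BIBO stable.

Poles are roots of the denominator: z^2 + 13/2z + 9 = 0.
Quadratic formula: z = [-(13/2) +/- sqrt((13/2)^2 - 4*(9))] / 2
Discriminant = 169/4 - 36 = 25/4; sqrt = 5/2.
z = (-13/2 +/- 5/2) / 2 => z = -2 or z = -9/2.
|p1| = 2, |p2| = 9/2.
For BIBO stability, all poles must lie inside the unit circle (|p| < 1).
System is UNSTABLE since at least one |p| >= 1.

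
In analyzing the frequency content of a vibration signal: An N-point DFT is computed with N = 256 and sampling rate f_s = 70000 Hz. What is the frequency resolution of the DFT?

DFT frequency resolution = f_s / N
= 70000 / 256 = 4375/16 Hz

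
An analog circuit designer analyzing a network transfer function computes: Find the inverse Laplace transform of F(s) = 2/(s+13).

Standard pair: k/(s+a) <-> k*e^(-at)*u(t)
With k=2, a=13: f(t) = 2*e^(-13t)*u(t)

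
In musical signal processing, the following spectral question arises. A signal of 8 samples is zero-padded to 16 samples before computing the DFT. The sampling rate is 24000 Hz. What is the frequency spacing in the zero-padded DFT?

Original DFT: N = 8, resolution = f_s/N = 24000/8 = 3000 Hz
Zero-padded DFT: N = 16, resolution = f_s/N = 24000/16 = 1500 Hz
Zero-padding interpolates the spectrum (finer frequency grid)
but does NOT improve the true spectral resolution (ability to resolve close frequencies).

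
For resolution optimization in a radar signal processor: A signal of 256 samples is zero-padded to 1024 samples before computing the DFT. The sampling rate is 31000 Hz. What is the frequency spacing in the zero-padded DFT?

Original DFT: N = 256, resolution = f_s/N = 31000/256 = 3875/32 Hz
Zero-padded DFT: N = 1024, resolution = f_s/N = 31000/1024 = 3875/128 Hz
Zero-padding interpolates the spectrum (finer frequency grid)
but does NOT improve the true spectral resolution (ability to resolve close frequencies).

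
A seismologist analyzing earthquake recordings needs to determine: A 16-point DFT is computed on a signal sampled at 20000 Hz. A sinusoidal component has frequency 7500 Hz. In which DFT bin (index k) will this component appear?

DFT frequency resolution = f_s/N = 20000/16 = 1250 Hz
Bin index k = f_signal / resolution = 7500 / 1250 = 6
The signal frequency 7500 Hz falls in DFT bin k = 6.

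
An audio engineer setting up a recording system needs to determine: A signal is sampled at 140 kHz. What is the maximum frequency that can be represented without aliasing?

The maximum frequency that can be represented without aliasing
is the Nyquist frequency: f_max = f_s / 2 = 140 kHz / 2 = 70 kHz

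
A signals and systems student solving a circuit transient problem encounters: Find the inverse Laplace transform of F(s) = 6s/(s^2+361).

Standard pair: s/(s^2+w^2) <-> cos(wt)*u(t)
With k=6, w=19: f(t) = 6*cos(19t)*u(t)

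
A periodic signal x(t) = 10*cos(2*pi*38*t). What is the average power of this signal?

Average power of A*cos(wt) is A^2/2.
P = 10^2 / 2 = 100/2 = 50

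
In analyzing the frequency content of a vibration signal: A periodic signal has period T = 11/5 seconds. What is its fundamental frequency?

The fundamental frequency is the reciprocal of the period.
f = 1/T = 1/(11/5) = 5/11 Hz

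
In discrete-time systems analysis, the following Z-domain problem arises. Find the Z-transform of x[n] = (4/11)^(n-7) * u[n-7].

Time-shifting property: if X(z) = Z{x[n]}, then Z{x[n-d]} = z^(-d) * X(z)
X(z) = z/(z - 4/11) for x[n] = (4/11)^n * u[n]
Z{x[n-7]} = z^(-7) * z/(z - 4/11) = z^(-6)/(z - 4/11)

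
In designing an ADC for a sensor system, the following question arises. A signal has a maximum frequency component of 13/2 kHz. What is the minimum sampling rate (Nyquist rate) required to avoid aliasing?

By the Nyquist-Shannon sampling theorem,
the minimum sampling rate (Nyquist rate) must be at least 2 * f_max.
Nyquist rate = 2 * 13/2 kHz = 13 kHz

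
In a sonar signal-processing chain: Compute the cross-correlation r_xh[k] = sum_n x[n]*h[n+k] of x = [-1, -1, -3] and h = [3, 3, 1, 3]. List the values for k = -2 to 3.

Both sequences indexed from 0 and zero outside their support.
Lags with overlap: k = -2 to 3.
  r_xh[-2] = x[2]*h[0] = -9
  r_xh[-1] = x[1]*h[0] + x[2]*h[1] = -12
  r_xh[0] = x[0]*h[0] + x[1]*h[1] + x[2]*h[2] = -9
  r_xh[1] = x[0]*h[1] + x[1]*h[2] + x[2]*h[3] = -13
  r_xh[2] = x[0]*h[2] + x[1]*h[3] = -4
  r_xh[3] = x[0]*h[3] = -3
r_xh = [-9, -12, -9, -13, -4, -3] (for k = -2, ..., 3)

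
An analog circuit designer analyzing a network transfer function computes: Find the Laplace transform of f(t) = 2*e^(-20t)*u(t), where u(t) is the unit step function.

Standard Laplace transform pair:
e^(-at)*u(t) <-> 1/(s+a)
With a = 20: L{2*e^(-20t)*u(t)} = 2/(s+20), ROC: Re(s) > -20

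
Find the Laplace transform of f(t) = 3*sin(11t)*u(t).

Standard pair: sin(wt)*u(t) <-> w/(s^2+w^2)
With w = 11: L{3*sin(11t)*u(t)} = 33/(s^2+121)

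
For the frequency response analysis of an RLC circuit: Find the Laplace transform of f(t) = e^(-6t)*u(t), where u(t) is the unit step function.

Standard Laplace transform pair:
e^(-at)*u(t) <-> 1/(s+a)
With a = 6: L{e^(-6t)*u(t)} = 1/(s+6), ROC: Re(s) > -6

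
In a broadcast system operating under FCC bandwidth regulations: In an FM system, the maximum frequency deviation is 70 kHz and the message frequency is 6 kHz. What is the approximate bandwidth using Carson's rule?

Carson's rule: BW = 2*(delta_f + f_m)
= 2*(70 + 6) kHz = 152 kHz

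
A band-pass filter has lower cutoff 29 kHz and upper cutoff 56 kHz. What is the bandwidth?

Bandwidth = f_high - f_low
= 56 kHz - 29 kHz = 27 kHz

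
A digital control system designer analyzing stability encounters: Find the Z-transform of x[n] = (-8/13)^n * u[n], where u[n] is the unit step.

The Z-transform of a^n * u[n] is z/(z-a) for |z| > |a|.
Here a = -8/13, so X(z) = z/(z - (-8/13)) = 13z/(13z + 8)
ROC: |z| > 8/13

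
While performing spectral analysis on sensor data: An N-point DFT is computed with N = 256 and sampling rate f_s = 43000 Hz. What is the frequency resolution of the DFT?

DFT frequency resolution = f_s / N
= 43000 / 256 = 5375/32 Hz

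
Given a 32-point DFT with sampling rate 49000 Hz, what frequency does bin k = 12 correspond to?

The frequency of DFT bin k is: f_k = k * f_s / N
f_12 = 12 * 49000 / 32 = 18375 Hz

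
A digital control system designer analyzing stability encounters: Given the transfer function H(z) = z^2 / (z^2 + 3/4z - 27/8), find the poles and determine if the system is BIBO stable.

Poles are roots of the denominator: z^2 + 3/4z - 27/8 = 0.
Quadratic formula: z = [-(3/4) +/- sqrt((3/4)^2 - 4*(-27/8))] / 2
Discriminant = 9/16 + 27/2 = 225/16; sqrt = 15/4.
z = (-3/4 +/- 15/4) / 2 => z = 3/2 or z = -9/4.
|p1| = 3/2, |p2| = 9/4.
For BIBO stability, all poles must lie inside the unit circle (|p| < 1).
System is UNSTABLE since at least one |p| >= 1.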